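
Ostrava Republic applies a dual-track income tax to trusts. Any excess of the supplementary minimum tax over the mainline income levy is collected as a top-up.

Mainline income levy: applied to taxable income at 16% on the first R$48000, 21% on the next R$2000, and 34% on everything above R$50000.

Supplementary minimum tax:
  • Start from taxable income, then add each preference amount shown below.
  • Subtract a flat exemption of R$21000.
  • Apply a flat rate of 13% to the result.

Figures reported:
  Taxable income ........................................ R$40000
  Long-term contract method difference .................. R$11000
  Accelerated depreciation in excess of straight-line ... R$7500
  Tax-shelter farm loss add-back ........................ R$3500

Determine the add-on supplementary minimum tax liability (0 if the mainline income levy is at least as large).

Supplementary minimum tax:
  Adjusted income: R$40000 + R$11000 + R$7500 + R$3500 = R$62000
  Less exemption R$21000 → base R$41000
  R$41000 × 13% = R$5330

Mainline income levy:
  R$40000 × 16% = R$6400

R$5330 ≤ R$6400, so no add-on is due.

R$0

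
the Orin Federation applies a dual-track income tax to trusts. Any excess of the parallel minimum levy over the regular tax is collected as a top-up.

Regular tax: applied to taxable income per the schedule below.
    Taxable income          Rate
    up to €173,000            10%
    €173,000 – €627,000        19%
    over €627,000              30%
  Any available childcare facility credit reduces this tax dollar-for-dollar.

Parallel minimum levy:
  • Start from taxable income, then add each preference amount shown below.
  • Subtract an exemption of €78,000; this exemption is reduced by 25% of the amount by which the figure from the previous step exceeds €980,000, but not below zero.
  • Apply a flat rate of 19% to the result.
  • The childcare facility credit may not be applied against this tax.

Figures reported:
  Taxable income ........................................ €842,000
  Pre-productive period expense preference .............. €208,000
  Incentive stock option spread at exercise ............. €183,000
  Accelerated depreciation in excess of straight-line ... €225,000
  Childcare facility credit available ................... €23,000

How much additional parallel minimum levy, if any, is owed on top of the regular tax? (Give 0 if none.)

Parallel minimum levy:
  Adjusted income: €842,000 + €208,000 + €183,000 + €225,000 = €1,458,000
  Exemption: 25% × (€1,458,000 − €980,000) = €119,500 ≥ €78,000, so the exemption is fully phased out
  Base: €1,458,000 − €0 = €1,458,000
  €1,458,000 × 19% = €277,020

Regular tax:
  €173,000 × 10% = €17,300
  €454,000 × 19% = €86,260
  €215,000 × 30% = €64,500
  → €168,060
  Less childcare facility credit €23,000 → €145,060

Excess of parallel minimum levy over regular tax: €277,020 − €145,060 = €131,960.

€131,960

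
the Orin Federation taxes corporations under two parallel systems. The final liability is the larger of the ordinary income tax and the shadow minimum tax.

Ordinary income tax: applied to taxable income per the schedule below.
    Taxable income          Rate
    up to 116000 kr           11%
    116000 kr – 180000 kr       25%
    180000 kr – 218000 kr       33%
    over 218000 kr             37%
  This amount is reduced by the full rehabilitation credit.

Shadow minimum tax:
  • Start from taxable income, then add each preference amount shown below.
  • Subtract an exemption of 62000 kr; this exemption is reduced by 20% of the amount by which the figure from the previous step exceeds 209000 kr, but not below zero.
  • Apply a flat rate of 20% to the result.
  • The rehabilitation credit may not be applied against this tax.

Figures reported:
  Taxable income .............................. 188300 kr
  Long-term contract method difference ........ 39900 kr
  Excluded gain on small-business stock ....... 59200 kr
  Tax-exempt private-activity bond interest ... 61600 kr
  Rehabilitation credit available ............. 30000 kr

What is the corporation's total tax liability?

63000 kr

Ordinary income tax:
  116000 kr × 11% = 12760 kr
  64000 kr × 25% = 16000 kr
  8300 kr × 33% = 2739 kr
  → 31499 kr
  Less rehabilitation credit 30000 kr → 1499 kr

Shadow minimum tax:
  Adjusted income: 188300 kr + 39900 kr + 59200 kr + 61600 kr = 349000 kr
  Exemption: 62000 kr − 20% × (349000 kr − 209000 kr) = 62000 kr − 28000 kr = 34000 kr
  Base: 349000 kr − 34000 kr = 315000 kr
  315000 kr × 20% = 63000 kr

63000 kr > 1499 kr, so the shadow minimum tax is the binding amount.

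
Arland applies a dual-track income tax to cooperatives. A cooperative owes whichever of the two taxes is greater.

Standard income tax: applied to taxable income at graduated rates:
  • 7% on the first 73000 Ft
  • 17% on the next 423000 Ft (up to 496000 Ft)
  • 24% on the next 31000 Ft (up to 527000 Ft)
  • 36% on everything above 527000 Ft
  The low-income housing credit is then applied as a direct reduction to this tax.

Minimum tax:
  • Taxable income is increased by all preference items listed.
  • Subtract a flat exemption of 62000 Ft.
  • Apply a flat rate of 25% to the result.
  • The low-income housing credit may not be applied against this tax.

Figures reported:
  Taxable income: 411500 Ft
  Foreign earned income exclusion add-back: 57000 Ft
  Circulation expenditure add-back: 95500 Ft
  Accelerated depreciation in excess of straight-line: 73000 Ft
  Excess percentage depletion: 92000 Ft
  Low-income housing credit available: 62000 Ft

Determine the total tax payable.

Standard income tax:
  73000 Ft × 7% = 5110 Ft
  338500 Ft × 17% = 57545 Ft
  → 62655 Ft
  Less low-income housing credit 62000 Ft → 655 Ft

Minimum tax:
  Adjusted income: 411500 Ft + 57000 Ft + 95500 Ft + 73000 Ft + 92000 Ft = 729000 Ft
  Less exemption 62000 Ft → base 667000 Ft
  667000 Ft × 25% = 166750 Ft

166750 Ft > 655 Ft, so the minimum tax is the binding amount.

166750 Ft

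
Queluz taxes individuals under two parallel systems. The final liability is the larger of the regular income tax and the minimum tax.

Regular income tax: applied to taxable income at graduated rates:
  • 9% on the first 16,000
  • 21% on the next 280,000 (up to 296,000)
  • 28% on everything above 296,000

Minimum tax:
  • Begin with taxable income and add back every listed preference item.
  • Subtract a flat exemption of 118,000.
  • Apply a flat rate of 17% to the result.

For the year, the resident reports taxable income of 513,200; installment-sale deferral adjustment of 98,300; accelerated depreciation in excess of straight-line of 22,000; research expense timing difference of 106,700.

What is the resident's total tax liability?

Minimum tax:
  Adjusted income: 513,200 + 98,300 + 22,000 + 106,700 = 740,200
  Less exemption 118,000 → base 622,200
  622,200 × 17% = 105,774

Regular income tax:
  16,000 × 9% = 1,440
  280,000 × 21% = 58,800
  217,200 × 28% = 60,816
  → 121,056

121,056 > 105,774, so the regular income tax governs.

121,056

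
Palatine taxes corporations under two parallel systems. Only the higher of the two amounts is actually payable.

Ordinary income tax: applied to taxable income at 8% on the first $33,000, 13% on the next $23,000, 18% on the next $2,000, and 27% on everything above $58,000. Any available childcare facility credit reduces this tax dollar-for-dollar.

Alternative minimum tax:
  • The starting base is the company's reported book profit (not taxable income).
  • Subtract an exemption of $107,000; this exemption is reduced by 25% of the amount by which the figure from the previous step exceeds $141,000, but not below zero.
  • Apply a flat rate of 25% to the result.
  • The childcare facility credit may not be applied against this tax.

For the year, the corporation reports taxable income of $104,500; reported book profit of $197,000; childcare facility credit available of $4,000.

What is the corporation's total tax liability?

$26,000

Alternative minimum tax:
  Base (reported book profit): $197,000
  Exemption: $107,000 − 25% × ($197,000 − $141,000) = $107,000 − $14,000 = $93,000
  Base: $197,000 − $93,000 = $104,000
  $104,000 × 25% = $26,000

Ordinary income tax:
  $33,000 × 8% = $2,640
  $23,000 × 13% = $2,990
  $2,000 × 18% = $360
  $46,500 × 27% = $12,555
  → $18,545
  Less childcare facility credit $4,000 → $14,545

$26,000 > $14,545, so the alternative minimum tax is the binding amount.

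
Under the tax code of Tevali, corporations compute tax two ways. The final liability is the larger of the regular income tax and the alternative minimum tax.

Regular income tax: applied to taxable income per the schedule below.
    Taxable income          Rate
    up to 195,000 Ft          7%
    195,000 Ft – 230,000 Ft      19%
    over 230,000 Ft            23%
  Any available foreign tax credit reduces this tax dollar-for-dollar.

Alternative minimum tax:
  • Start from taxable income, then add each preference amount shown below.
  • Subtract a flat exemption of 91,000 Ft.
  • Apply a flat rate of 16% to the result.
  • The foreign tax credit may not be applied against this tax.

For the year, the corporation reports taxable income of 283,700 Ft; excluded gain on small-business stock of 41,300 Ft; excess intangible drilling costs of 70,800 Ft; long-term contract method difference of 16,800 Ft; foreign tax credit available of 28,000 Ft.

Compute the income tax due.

51,456 Ft

Alternative minimum tax:
  Adjusted income: 283,700 Ft + 41,300 Ft + 70,800 Ft + 16,800 Ft = 412,600 Ft
  Less exemption 91,000 Ft → base 321,600 Ft
  321,600 Ft × 16% = 51,456 Ft

Regular income tax:
  195,000 Ft × 7% = 13,650 Ft
  35,000 Ft × 19% = 6,650 Ft
  53,700 Ft × 23% = 12,351 Ft
  → 32,651 Ft
  Less foreign tax credit 28,000 Ft → 4,651 Ft

51,456 Ft > 4,651 Ft, so the alternative minimum tax is the binding amount.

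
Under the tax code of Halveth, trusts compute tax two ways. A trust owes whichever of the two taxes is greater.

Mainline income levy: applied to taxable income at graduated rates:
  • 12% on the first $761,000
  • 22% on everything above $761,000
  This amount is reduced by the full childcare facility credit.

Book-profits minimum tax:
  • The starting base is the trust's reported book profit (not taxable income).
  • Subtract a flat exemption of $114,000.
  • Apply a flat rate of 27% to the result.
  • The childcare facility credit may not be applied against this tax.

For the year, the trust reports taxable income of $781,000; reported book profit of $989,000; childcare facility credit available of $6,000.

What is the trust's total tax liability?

Book-profits minimum tax:
  Base (reported book profit): $989,000
  Less exemption $114,000 → base $875,000
  $875,000 × 27% = $236,250

Mainline income levy:
  $761,000 × 12% = $91,320
  $20,000 × 22% = $4,400
  → $95,720
  Less childcare facility credit $6,000 → $89,720

$236,250 > $89,720, so the book-profits minimum tax is the binding amount.

$236,250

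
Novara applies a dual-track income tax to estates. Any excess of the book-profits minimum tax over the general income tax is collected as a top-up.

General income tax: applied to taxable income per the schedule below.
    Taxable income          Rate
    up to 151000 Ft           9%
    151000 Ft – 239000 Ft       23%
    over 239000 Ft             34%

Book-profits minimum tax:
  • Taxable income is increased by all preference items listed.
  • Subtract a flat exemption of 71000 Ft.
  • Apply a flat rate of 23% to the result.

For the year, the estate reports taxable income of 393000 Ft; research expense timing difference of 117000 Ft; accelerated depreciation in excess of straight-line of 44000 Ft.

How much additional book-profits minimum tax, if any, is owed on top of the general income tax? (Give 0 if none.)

24900 Ft

Book-profits minimum tax:
  Adjusted income: 393000 Ft + 117000 Ft + 44000 Ft = 554000 Ft
  Less exemption 71000 Ft → base 483000 Ft
  483000 Ft × 23% = 111090 Ft

General income tax:
  151000 Ft × 9% = 13590 Ft
  88000 Ft × 23% = 20240 Ft
  154000 Ft × 34% = 52360 Ft
  → 86190 Ft

Excess of book-profits minimum tax over general income tax: 111090 Ft − 86190 Ft = 24900 Ft.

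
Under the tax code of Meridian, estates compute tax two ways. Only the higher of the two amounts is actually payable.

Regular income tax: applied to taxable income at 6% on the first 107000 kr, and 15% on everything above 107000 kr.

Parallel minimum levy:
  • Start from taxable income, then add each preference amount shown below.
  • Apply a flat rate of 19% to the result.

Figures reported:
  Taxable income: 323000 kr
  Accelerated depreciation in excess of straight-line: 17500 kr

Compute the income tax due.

64695 kr

Parallel minimum levy:
  Adjusted income: 323000 kr + 17500 kr = 340500 kr
  340500 kr × 19% = 64695 kr

Regular income tax:
  107000 kr × 6% = 6420 kr
  216000 kr × 15% = 32400 kr
  → 38820 kr

64695 kr > 38820 kr, so the parallel minimum levy is the binding amount.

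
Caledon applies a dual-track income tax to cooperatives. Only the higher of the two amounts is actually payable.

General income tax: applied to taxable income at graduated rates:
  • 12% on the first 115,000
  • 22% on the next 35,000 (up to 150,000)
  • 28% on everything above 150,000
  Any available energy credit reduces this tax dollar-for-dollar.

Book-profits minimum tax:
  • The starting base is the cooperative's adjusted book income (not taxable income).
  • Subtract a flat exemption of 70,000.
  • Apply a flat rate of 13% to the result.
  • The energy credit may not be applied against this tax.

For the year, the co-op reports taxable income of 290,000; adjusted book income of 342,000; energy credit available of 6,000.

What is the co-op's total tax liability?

General income tax:
  115,000 × 12% = 13,800
  35,000 × 22% = 7,700
  140,000 × 28% = 39,200
  → 60,700
  Less energy credit 6,000 → 54,700

Book-profits minimum tax:
  Base (adjusted book income): 342,000
  Less exemption 70,000 → base 272,000
  272,000 × 13% = 35,360

54,700 > 35,360, so the general income tax governs.

54,700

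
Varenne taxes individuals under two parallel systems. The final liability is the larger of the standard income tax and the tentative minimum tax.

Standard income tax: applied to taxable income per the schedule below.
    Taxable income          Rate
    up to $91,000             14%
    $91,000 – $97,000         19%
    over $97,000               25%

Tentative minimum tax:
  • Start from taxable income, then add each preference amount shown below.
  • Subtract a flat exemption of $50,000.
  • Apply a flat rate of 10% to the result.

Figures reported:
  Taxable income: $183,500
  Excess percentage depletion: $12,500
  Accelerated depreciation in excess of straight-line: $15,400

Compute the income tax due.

$35,505

Standard income tax:
  $91,000 × 14% = $12,740
  $6,000 × 19% = $1,140
  $86,500 × 25% = $21,625
  → $35,505

Tentative minimum tax:
  Adjusted income: $183,500 + $12,500 + $15,400 = $211,400
  Less exemption $50,000 → base $161,400
  $161,400 × 10% = $16,140

$35,505 > $16,140, so the standard income tax governs.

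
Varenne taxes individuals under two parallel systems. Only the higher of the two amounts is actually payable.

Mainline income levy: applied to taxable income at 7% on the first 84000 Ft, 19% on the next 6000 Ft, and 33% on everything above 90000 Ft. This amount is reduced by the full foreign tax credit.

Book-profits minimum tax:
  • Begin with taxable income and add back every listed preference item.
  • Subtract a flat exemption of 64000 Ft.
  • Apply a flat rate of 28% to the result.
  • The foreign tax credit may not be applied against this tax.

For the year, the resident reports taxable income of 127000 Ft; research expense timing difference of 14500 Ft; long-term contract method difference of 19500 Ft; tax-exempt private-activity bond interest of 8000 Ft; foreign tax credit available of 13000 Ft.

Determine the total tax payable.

Book-profits minimum tax:
  Adjusted income: 127000 Ft + 14500 Ft + 19500 Ft + 8000 Ft = 169000 Ft
  Less exemption 64000 Ft → base 105000 Ft
  105000 Ft × 28% = 29400 Ft

Mainline income levy:
  84000 Ft × 7% = 5880 Ft
  6000 Ft × 19% = 1140 Ft
  37000 Ft × 33% = 12210 Ft
  → 19230 Ft
  Less foreign tax credit 13000 Ft → 6230 Ft

29400 Ft > 6230 Ft, so the book-profits minimum tax is the binding amount.

29400 Ft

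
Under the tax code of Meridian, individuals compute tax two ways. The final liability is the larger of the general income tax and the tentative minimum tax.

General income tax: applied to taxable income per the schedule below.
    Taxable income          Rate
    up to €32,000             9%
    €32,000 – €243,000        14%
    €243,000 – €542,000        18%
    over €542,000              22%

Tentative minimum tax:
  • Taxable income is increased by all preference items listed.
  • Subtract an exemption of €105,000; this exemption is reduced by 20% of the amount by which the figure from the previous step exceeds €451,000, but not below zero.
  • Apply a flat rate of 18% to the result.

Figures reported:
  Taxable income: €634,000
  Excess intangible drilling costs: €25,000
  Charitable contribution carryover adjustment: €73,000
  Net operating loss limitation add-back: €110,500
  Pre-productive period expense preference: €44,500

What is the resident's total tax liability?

€156,456

Tentative minimum tax:
  Adjusted income: €634,000 + €25,000 + €73,000 + €110,500 + €44,500 = €887,000
  Exemption: €105,000 − 20% × (€887,000 − €451,000) = €105,000 − €87,200 = €17,800
  Base: €887,000 − €17,800 = €869,200
  €869,200 × 18% = €156,456

General income tax:
  €32,000 × 9% = €2,880
  €211,000 × 14% = €29,540
  €299,000 × 18% = €53,820
  €92,000 × 22% = €20,240
  → €106,480

€156,456 > €106,480, so the tentative minimum tax is the binding amount.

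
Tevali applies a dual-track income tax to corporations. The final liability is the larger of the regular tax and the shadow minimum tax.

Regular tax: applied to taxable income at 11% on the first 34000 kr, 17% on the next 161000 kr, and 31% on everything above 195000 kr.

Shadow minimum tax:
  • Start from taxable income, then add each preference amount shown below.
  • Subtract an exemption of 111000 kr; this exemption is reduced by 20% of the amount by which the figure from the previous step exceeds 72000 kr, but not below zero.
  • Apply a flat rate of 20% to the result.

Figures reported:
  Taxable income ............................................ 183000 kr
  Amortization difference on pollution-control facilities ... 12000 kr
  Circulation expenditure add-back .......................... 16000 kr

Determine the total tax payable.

Shadow minimum tax:
  Adjusted income: 183000 kr + 12000 kr + 16000 kr = 211000 kr
  Exemption: 111000 kr − 20% × (211000 kr − 72000 kr) = 111000 kr − 27800 kr = 83200 kr
  Base: 211000 kr − 83200 kr = 127800 kr
  127800 kr × 20% = 25560 kr

Regular tax:
  34000 kr × 11% = 3740 kr
  149000 kr × 17% = 25330 kr
  → 29070 kr

29070 kr > 25560 kr, so the regular tax governs.

29070 kr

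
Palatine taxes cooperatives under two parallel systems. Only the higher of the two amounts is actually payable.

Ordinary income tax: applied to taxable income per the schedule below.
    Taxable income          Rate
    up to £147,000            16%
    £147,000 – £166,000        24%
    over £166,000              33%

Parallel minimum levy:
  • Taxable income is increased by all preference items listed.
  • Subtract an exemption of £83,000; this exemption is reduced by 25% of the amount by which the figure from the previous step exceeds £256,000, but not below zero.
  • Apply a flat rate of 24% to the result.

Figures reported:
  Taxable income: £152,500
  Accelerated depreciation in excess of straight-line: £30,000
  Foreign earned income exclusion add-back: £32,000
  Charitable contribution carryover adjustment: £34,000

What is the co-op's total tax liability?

Parallel minimum levy:
  Adjusted income: £152,500 + £30,000 + £32,000 + £34,000 = £248,500
  Exemption: £248,500 ≤ £256,000, so full £83,000 applies
  Base: £248,500 − £83,000 = £165,500
  £165,500 × 24% = £39,720

Ordinary income tax:
  £147,000 × 16% = £23,520
  £5,500 × 24% = £1,320
  → £24,840

£39,720 > £24,840, so the parallel minimum levy is the binding amount.

£39,720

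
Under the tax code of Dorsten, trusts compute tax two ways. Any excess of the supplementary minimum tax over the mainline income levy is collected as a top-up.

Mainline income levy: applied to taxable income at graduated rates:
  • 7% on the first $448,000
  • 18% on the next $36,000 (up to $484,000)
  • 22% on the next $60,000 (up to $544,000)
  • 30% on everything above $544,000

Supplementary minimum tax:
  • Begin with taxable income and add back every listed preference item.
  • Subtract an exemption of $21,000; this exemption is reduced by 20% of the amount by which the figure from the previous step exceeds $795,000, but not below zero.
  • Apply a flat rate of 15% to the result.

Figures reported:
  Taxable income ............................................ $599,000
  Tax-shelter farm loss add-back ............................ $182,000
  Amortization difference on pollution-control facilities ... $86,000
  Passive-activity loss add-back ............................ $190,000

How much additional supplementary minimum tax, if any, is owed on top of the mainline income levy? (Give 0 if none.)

Mainline income levy:
  $448,000 × 7% = $31,360
  $36,000 × 18% = $6,480
  $60,000 × 22% = $13,200
  $55,000 × 30% = $16,500
  → $67,540

Supplementary minimum tax:
  Adjusted income: $599,000 + $182,000 + $86,000 + $190,000 = $1,057,000
  Exemption: 20% × ($1,057,000 − $795,000) = $52,400 ≥ $21,000, so the exemption is fully phased out
  Base: $1,057,000 − $0 = $1,057,000
  $1,057,000 × 15% = $158,550

Excess of supplementary minimum tax over mainline income levy: $158,550 − $67,540 = $91,010.

$91,010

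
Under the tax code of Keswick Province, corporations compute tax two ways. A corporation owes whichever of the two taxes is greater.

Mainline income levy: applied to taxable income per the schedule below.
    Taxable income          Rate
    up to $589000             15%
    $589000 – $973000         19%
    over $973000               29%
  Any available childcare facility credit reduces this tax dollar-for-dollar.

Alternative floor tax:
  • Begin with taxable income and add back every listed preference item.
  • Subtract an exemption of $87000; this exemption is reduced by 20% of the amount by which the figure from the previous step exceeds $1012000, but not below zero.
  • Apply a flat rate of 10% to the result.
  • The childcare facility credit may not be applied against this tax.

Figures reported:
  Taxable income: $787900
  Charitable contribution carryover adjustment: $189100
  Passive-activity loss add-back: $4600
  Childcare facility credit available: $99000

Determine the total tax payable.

$89460

Alternative floor tax:
  Adjusted income: $787900 + $189100 + $4600 = $981600
  Exemption: $981600 ≤ $1012000, so full $87000 applies
  Base: $981600 − $87000 = $894600
  $894600 × 10% = $89460

Mainline income levy:
  $589000 × 15% = $88350
  $198900 × 19% = $37791
  → $126141
  Less childcare facility credit $99000 → $27141

$89460 > $27141, so the alternative floor tax is the binding amount.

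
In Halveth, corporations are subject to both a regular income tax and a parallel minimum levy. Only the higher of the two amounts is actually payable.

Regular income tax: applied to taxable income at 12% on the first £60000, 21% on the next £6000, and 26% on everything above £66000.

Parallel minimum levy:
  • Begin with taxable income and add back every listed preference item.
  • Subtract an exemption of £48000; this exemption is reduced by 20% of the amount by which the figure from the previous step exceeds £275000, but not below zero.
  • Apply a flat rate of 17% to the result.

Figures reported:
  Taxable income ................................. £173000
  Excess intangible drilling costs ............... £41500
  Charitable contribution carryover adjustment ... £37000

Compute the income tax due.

£36280

Regular income tax:
  £60000 × 12% = £7200
  £6000 × 21% = £1260
  £107000 × 26% = £27820
  → £36280

Parallel minimum levy:
  Adjusted income: £173000 + £41500 + £37000 = £251500
  Exemption: £251500 ≤ £275000, so full £48000 applies
  Base: £251500 − £48000 = £203500
  £203500 × 17% = £34595

£36280 > £34595, so the regular income tax governs.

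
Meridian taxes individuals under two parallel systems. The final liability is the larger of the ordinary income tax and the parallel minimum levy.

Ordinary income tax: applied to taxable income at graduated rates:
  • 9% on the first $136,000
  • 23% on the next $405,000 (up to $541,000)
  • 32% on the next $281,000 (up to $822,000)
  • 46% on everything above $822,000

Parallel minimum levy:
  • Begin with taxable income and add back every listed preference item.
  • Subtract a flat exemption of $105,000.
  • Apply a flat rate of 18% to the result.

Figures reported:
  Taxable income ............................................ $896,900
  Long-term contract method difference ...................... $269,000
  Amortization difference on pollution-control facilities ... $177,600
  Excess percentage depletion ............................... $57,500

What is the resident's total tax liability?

Ordinary income tax:
  $136,000 × 9% = $12,240
  $405,000 × 23% = $93,150
  $281,000 × 32% = $89,920
  $74,900 × 46% = $34,454
  → $229,764

Parallel minimum levy:
  Adjusted income: $896,900 + $269,000 + $177,600 + $57,500 = $1,401,000
  Less exemption $105,000 → base $1,296,000
  $1,296,000 × 18% = $233,280

$233,280 > $229,764, so the parallel minimum levy is the binding amount.

$233,280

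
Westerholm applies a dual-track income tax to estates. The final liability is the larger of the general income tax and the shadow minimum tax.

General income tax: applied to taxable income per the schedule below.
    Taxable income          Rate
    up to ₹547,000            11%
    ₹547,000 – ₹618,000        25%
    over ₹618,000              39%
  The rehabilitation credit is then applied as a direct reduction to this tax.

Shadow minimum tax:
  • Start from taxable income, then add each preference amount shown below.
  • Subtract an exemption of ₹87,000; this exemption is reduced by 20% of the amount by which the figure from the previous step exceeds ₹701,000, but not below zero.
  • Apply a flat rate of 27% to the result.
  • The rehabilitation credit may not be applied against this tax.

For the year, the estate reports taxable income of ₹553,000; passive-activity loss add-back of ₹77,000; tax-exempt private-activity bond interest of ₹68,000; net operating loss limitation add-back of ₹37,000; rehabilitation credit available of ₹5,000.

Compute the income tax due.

Shadow minimum tax:
  Adjusted income: ₹553,000 + ₹77,000 + ₹68,000 + ₹37,000 = ₹735,000
  Exemption: ₹87,000 − 20% × (₹735,000 − ₹701,000) = ₹87,000 − ₹6,800 = ₹80,200
  Base: ₹735,000 − ₹80,200 = ₹654,800
  ₹654,800 × 27% = ₹176,796

General income tax:
  ₹547,000 × 11% = ₹60,170
  ₹6,000 × 25% = ₹1,500
  → ₹61,670
  Less rehabilitation credit ₹5,000 → ₹56,670

₹176,796 > ₹56,670, so the shadow minimum tax is the binding amount.

₹176,796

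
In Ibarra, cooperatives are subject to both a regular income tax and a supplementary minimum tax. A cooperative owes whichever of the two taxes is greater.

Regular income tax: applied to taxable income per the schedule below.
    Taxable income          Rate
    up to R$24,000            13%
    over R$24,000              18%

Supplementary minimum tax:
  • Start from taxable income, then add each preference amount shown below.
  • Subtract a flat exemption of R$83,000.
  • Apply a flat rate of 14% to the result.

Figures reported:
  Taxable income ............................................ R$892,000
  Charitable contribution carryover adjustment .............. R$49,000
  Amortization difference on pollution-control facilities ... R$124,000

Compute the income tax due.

Regular income tax:
  R$24,000 × 13% = R$3,120
  R$868,000 × 18% = R$156,240
  → R$159,360

Supplementary minimum tax:
  Adjusted income: R$892,000 + R$49,000 + R$124,000 = R$1,065,000
  Less exemption R$83,000 → base R$982,000
  R$982,000 × 14% = R$137,480

R$159,360 > R$137,480, so the regular income tax governs.

R$159,360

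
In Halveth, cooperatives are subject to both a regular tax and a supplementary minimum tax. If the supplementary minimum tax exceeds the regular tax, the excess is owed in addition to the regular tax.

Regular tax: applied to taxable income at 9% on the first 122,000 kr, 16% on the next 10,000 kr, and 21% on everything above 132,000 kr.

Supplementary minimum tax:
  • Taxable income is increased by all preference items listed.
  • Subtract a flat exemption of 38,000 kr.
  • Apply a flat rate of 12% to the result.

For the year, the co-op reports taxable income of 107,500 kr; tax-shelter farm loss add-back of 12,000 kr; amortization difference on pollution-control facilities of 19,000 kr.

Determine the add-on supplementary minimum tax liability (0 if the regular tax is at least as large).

Supplementary minimum tax:
  Adjusted income: 107,500 kr + 12,000 kr + 19,000 kr = 138,500 kr
  Less exemption 38,000 kr → base 100,500 kr
  100,500 kr × 12% = 12,060 kr

Regular tax:
  107,500 kr × 9% = 9,675 kr

Excess of supplementary minimum tax over regular tax: 12,060 kr − 9,675 kr = 2,385 kr.

2,385 kr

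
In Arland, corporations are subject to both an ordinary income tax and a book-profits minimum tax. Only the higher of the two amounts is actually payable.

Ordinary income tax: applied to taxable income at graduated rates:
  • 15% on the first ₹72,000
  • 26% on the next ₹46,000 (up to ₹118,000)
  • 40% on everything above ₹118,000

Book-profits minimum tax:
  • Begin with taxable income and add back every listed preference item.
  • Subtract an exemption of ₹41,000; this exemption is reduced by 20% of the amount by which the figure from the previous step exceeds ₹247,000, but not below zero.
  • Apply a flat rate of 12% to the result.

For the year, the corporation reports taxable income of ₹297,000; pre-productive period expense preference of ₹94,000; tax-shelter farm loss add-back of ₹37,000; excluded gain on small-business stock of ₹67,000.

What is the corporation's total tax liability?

₹94,360

Book-profits minimum tax:
  Adjusted income: ₹297,000 + ₹94,000 + ₹37,000 + ₹67,000 = ₹495,000
  Exemption: 20% × (₹495,000 − ₹247,000) = ₹49,600 ≥ ₹41,000, so the exemption is fully phased out
  Base: ₹495,000 − ₹0 = ₹495,000
  ₹495,000 × 12% = ₹59,400

Ordinary income tax:
  ₹72,000 × 15% = ₹10,800
  ₹46,000 × 26% = ₹11,960
  ₹179,000 × 40% = ₹71,600
  → ₹94,360

₹94,360 > ₹59,400, so the ordinary income tax governs.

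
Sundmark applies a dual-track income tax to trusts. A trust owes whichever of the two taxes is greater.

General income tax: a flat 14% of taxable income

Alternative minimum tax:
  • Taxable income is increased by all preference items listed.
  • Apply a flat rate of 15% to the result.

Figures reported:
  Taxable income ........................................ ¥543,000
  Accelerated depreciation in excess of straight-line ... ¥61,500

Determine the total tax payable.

General income tax:
  ¥543,000 × 14% = ¥76,020

Alternative minimum tax:
  Adjusted income: ¥543,000 + ¥61,500 = ¥604,500
  ¥604,500 × 15% = ¥90,675

¥90,675 > ¥76,020, so the alternative minimum tax is the binding amount.

¥90,675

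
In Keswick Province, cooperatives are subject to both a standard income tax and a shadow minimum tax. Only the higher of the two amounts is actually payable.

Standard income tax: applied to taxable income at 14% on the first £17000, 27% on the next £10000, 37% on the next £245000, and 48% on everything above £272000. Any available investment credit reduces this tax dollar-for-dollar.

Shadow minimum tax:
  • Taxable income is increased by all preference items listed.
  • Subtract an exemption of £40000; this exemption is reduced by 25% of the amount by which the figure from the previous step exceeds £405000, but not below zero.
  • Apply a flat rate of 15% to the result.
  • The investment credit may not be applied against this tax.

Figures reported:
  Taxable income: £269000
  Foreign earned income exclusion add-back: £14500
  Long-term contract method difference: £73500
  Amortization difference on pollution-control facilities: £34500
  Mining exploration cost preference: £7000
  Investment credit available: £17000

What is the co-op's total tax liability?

Standard income tax:
  £17000 × 14% = £2380
  £10000 × 27% = £2700
  £242000 × 37% = £89540
  → £94620
  Less investment credit £17000 → £77620

Shadow minimum tax:
  Adjusted income: £269000 + £14500 + £73500 + £34500 + £7000 = £398500
  Exemption: £398500 ≤ £405000, so full £40000 applies
  Base: £398500 − £40000 = £358500
  £358500 × 15% = £53775

£77620 > £53775, so the standard income tax governs.

£77620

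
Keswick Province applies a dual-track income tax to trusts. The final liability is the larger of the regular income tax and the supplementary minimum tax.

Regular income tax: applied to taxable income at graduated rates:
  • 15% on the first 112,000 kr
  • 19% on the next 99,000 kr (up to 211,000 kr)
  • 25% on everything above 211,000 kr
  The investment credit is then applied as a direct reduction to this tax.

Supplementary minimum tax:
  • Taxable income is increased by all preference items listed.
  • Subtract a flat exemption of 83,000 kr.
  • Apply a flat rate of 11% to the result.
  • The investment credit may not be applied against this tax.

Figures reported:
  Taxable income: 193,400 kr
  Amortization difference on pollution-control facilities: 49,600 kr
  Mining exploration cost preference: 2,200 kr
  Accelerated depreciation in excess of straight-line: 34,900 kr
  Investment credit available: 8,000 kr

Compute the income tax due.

Regular income tax:
  112,000 kr × 15% = 16,800 kr
  81,400 kr × 19% = 15,466 kr
  → 32,266 kr
  Less investment credit 8,000 kr → 24,266 kr

Supplementary minimum tax:
  Adjusted income: 193,400 kr + 49,600 kr + 2,200 kr + 34,900 kr = 280,100 kr
  Less exemption 83,000 kr → base 197,100 kr
  197,100 kr × 11% = 21,681 kr

24,266 kr > 21,681 kr, so the regular income tax governs.

24,266 kr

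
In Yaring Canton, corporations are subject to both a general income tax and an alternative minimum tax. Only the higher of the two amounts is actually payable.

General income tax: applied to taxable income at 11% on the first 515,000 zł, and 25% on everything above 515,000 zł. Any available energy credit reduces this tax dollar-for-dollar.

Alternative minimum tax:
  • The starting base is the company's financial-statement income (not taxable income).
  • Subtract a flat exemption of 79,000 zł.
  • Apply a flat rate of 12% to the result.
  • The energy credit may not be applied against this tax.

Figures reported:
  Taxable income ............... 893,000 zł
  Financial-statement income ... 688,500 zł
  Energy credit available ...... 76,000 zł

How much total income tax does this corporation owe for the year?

General income tax:
  515,000 zł × 11% = 56,650 zł
  378,000 zł × 25% = 94,500 zł
  → 151,150 zł
  Less energy credit 76,000 zł → 75,150 zł

Alternative minimum tax:
  Base (financial-statement income): 688,500 zł
  Less exemption 79,000 zł → base 609,500 zł
  609,500 zł × 12% = 73,140 zł

75,150 zł > 73,140 zł, so the general income tax governs.

75,150 zł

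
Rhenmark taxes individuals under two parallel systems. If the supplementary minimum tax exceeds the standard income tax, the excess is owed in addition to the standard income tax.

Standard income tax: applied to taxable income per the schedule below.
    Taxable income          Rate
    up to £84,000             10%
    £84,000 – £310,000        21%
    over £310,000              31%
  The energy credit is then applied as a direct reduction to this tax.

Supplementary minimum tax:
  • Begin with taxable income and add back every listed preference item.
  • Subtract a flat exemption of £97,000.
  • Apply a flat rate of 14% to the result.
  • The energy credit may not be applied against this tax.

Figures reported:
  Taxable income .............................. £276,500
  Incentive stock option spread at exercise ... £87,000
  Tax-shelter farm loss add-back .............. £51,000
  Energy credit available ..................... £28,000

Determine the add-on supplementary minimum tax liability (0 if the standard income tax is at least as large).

£23,625

Supplementary minimum tax:
  Adjusted income: £276,500 + £87,000 + £51,000 = £414,500
  Less exemption £97,000 → base £317,500
  £317,500 × 14% = £44,450

Standard income tax:
  £84,000 × 10% = £8,400
  £192,500 × 21% = £40,425
  → £48,825
  Less energy credit £28,000 → £20,825

Excess of supplementary minimum tax over standard income tax: £44,450 − £20,825 = £23,625.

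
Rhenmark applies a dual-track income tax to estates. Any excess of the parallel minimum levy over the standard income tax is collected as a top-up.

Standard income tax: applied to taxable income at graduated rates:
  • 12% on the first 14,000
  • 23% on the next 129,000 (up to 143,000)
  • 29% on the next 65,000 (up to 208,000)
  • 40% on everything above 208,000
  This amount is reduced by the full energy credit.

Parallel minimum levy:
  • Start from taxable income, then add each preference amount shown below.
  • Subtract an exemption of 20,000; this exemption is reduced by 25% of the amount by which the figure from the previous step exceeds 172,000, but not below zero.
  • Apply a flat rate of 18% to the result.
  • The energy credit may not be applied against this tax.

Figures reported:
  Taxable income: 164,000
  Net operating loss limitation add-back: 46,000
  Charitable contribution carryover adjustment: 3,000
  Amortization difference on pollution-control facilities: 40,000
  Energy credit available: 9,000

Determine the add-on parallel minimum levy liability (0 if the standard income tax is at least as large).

Standard income tax:
  14,000 × 12% = 1,680
  129,000 × 23% = 29,670
  21,000 × 29% = 6,090
  → 37,440
  Less energy credit 9,000 → 28,440

Parallel minimum levy:
  Adjusted income: 164,000 + 46,000 + 3,000 + 40,000 = 253,000
  Exemption: 25% × (253,000 − 172,000) = 20,250 ≥ 20,000, so the exemption is fully phased out
  Base: 253,000 − 0 = 253,000
  253,000 × 18% = 45,540

Excess of parallel minimum levy over standard income tax: 45,540 − 28,440 = 17,100.

17,100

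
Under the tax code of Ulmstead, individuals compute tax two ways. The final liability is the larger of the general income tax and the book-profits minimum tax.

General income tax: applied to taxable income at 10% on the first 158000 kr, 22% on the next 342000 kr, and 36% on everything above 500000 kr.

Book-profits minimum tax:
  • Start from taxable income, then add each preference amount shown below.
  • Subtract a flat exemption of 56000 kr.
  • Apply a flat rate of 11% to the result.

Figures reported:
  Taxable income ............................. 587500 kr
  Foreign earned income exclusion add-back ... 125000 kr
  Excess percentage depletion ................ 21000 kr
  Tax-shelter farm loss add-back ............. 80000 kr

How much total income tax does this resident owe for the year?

Book-profits minimum tax:
  Adjusted income: 587500 kr + 125000 kr + 21000 kr + 80000 kr = 813500 kr
  Less exemption 56000 kr → base 757500 kr
  757500 kr × 11% = 83325 kr

General income tax:
  158000 kr × 10% = 15800 kr
  342000 kr × 22% = 75240 kr
  87500 kr × 36% = 31500 kr
  → 122540 kr

122540 kr > 83325 kr, so the general income tax governs.

122540 kr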